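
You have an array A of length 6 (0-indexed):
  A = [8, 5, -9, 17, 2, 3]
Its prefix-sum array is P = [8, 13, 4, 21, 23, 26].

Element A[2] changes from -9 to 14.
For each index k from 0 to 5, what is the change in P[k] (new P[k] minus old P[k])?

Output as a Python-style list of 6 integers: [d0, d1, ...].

Answer: [0, 0, 23, 23, 23, 23]

Derivation:
Element change: A[2] -9 -> 14, delta = 23
For k < 2: P[k] unchanged, delta_P[k] = 0
For k >= 2: P[k] shifts by exactly 23
Delta array: [0, 0, 23, 23, 23, 23]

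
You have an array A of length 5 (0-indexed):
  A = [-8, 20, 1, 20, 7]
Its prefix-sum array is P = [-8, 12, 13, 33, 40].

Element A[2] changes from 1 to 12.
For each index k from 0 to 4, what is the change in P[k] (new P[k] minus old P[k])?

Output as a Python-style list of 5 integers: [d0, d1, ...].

Answer: [0, 0, 11, 11, 11]

Derivation:
Element change: A[2] 1 -> 12, delta = 11
For k < 2: P[k] unchanged, delta_P[k] = 0
For k >= 2: P[k] shifts by exactly 11
Delta array: [0, 0, 11, 11, 11]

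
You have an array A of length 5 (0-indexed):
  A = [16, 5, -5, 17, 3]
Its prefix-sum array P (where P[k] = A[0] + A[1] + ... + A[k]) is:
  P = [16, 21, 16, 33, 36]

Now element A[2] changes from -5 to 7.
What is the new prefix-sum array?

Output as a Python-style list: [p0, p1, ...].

Change: A[2] -5 -> 7, delta = 12
P[k] for k < 2: unchanged (A[2] not included)
P[k] for k >= 2: shift by delta = 12
  P[0] = 16 + 0 = 16
  P[1] = 21 + 0 = 21
  P[2] = 16 + 12 = 28
  P[3] = 33 + 12 = 45
  P[4] = 36 + 12 = 48

Answer: [16, 21, 28, 45, 48]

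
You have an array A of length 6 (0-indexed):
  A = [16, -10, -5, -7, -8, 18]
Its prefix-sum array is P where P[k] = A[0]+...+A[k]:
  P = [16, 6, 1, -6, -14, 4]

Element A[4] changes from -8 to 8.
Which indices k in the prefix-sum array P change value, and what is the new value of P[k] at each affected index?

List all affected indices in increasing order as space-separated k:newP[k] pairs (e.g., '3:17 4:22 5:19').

Answer: 4:2 5:20

Derivation:
P[k] = A[0] + ... + A[k]
P[k] includes A[4] iff k >= 4
Affected indices: 4, 5, ..., 5; delta = 16
  P[4]: -14 + 16 = 2
  P[5]: 4 + 16 = 20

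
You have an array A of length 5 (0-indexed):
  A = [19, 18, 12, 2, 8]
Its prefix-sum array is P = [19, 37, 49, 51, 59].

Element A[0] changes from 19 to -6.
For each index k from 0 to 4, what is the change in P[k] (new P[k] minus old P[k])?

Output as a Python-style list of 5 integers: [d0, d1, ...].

Element change: A[0] 19 -> -6, delta = -25
For k < 0: P[k] unchanged, delta_P[k] = 0
For k >= 0: P[k] shifts by exactly -25
Delta array: [-25, -25, -25, -25, -25]

Answer: [-25, -25, -25, -25, -25]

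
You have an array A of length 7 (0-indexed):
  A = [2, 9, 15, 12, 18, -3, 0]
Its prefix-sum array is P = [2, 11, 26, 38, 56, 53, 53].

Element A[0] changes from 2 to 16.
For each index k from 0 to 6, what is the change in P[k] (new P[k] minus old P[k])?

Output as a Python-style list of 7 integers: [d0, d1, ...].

Element change: A[0] 2 -> 16, delta = 14
For k < 0: P[k] unchanged, delta_P[k] = 0
For k >= 0: P[k] shifts by exactly 14
Delta array: [14, 14, 14, 14, 14, 14, 14]

Answer: [14, 14, 14, 14, 14, 14, 14]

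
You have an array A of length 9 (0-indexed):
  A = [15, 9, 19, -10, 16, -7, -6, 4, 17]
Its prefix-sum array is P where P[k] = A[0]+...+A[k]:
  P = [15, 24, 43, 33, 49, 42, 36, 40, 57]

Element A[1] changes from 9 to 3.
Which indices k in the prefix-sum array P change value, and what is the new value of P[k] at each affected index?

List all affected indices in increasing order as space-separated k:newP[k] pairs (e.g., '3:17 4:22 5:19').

P[k] = A[0] + ... + A[k]
P[k] includes A[1] iff k >= 1
Affected indices: 1, 2, ..., 8; delta = -6
  P[1]: 24 + -6 = 18
  P[2]: 43 + -6 = 37
  P[3]: 33 + -6 = 27
  P[4]: 49 + -6 = 43
  P[5]: 42 + -6 = 36
  P[6]: 36 + -6 = 30
  P[7]: 40 + -6 = 34
  P[8]: 57 + -6 = 51

Answer: 1:18 2:37 3:27 4:43 5:36 6:30 7:34 8:51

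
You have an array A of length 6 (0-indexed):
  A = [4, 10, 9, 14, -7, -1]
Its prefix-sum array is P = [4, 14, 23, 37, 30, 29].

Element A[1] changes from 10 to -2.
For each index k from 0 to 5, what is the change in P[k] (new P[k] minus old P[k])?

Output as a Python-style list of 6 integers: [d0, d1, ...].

Element change: A[1] 10 -> -2, delta = -12
For k < 1: P[k] unchanged, delta_P[k] = 0
For k >= 1: P[k] shifts by exactly -12
Delta array: [0, -12, -12, -12, -12, -12]

Answer: [0, -12, -12, -12, -12, -12]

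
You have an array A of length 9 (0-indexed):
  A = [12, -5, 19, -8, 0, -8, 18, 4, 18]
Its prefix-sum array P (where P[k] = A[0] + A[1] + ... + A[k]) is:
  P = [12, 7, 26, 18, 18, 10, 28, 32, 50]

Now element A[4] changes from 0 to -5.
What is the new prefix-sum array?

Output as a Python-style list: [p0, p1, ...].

Change: A[4] 0 -> -5, delta = -5
P[k] for k < 4: unchanged (A[4] not included)
P[k] for k >= 4: shift by delta = -5
  P[0] = 12 + 0 = 12
  P[1] = 7 + 0 = 7
  P[2] = 26 + 0 = 26
  P[3] = 18 + 0 = 18
  P[4] = 18 + -5 = 13
  P[5] = 10 + -5 = 5
  P[6] = 28 + -5 = 23
  P[7] = 32 + -5 = 27
  P[8] = 50 + -5 = 45

Answer: [12, 7, 26, 18, 13, 5, 23, 27, 45]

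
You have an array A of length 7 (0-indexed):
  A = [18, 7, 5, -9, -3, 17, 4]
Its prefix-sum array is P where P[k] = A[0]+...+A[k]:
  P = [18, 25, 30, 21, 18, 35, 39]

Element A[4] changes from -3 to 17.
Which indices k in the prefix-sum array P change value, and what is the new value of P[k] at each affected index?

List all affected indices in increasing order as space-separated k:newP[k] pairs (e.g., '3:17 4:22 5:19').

Answer: 4:38 5:55 6:59

Derivation:
P[k] = A[0] + ... + A[k]
P[k] includes A[4] iff k >= 4
Affected indices: 4, 5, ..., 6; delta = 20
  P[4]: 18 + 20 = 38
  P[5]: 35 + 20 = 55
  P[6]: 39 + 20 = 59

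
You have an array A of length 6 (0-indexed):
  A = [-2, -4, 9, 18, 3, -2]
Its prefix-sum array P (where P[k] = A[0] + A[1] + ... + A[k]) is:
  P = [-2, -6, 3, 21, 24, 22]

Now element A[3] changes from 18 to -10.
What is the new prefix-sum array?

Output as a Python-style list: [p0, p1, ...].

Change: A[3] 18 -> -10, delta = -28
P[k] for k < 3: unchanged (A[3] not included)
P[k] for k >= 3: shift by delta = -28
  P[0] = -2 + 0 = -2
  P[1] = -6 + 0 = -6
  P[2] = 3 + 0 = 3
  P[3] = 21 + -28 = -7
  P[4] = 24 + -28 = -4
  P[5] = 22 + -28 = -6

Answer: [-2, -6, 3, -7, -4, -6]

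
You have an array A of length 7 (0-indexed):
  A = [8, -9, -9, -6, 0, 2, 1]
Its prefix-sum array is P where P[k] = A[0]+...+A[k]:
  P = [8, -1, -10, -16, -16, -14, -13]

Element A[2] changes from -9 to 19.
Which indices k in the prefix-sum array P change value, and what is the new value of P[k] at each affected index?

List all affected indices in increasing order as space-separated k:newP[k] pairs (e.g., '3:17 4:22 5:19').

P[k] = A[0] + ... + A[k]
P[k] includes A[2] iff k >= 2
Affected indices: 2, 3, ..., 6; delta = 28
  P[2]: -10 + 28 = 18
  P[3]: -16 + 28 = 12
  P[4]: -16 + 28 = 12
  P[5]: -14 + 28 = 14
  P[6]: -13 + 28 = 15

Answer: 2:18 3:12 4:12 5:14 6:15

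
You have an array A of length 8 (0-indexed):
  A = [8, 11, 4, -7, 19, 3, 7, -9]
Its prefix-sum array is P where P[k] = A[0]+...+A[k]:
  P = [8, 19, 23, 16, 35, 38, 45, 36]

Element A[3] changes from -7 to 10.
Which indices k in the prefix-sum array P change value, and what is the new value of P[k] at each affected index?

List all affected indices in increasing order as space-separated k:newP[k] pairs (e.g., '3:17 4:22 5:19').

Answer: 3:33 4:52 5:55 6:62 7:53

Derivation:
P[k] = A[0] + ... + A[k]
P[k] includes A[3] iff k >= 3
Affected indices: 3, 4, ..., 7; delta = 17
  P[3]: 16 + 17 = 33
  P[4]: 35 + 17 = 52
  P[5]: 38 + 17 = 55
  P[6]: 45 + 17 = 62
  P[7]: 36 + 17 = 53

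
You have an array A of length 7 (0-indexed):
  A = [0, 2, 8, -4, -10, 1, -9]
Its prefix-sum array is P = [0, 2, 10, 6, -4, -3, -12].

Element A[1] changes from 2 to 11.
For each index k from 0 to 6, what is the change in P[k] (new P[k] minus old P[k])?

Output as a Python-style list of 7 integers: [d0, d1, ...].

Answer: [0, 9, 9, 9, 9, 9, 9]

Derivation:
Element change: A[1] 2 -> 11, delta = 9
For k < 1: P[k] unchanged, delta_P[k] = 0
For k >= 1: P[k] shifts by exactly 9
Delta array: [0, 9, 9, 9, 9, 9, 9]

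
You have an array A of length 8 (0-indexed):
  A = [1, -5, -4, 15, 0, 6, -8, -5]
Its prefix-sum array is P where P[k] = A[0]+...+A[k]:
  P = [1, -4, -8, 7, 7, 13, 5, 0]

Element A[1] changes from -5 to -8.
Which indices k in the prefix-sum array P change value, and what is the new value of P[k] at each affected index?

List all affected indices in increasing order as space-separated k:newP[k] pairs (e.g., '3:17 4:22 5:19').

P[k] = A[0] + ... + A[k]
P[k] includes A[1] iff k >= 1
Affected indices: 1, 2, ..., 7; delta = -3
  P[1]: -4 + -3 = -7
  P[2]: -8 + -3 = -11
  P[3]: 7 + -3 = 4
  P[4]: 7 + -3 = 4
  P[5]: 13 + -3 = 10
  P[6]: 5 + -3 = 2
  P[7]: 0 + -3 = -3

Answer: 1:-7 2:-11 3:4 4:4 5:10 6:2 7:-3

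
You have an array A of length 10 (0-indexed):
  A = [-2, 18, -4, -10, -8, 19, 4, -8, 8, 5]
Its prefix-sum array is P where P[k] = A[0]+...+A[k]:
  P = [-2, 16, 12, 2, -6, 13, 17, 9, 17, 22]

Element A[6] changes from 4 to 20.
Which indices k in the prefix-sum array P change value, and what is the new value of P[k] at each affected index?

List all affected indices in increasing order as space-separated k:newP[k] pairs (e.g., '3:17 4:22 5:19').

Answer: 6:33 7:25 8:33 9:38

Derivation:
P[k] = A[0] + ... + A[k]
P[k] includes A[6] iff k >= 6
Affected indices: 6, 7, ..., 9; delta = 16
  P[6]: 17 + 16 = 33
  P[7]: 9 + 16 = 25
  P[8]: 17 + 16 = 33
  P[9]: 22 + 16 = 38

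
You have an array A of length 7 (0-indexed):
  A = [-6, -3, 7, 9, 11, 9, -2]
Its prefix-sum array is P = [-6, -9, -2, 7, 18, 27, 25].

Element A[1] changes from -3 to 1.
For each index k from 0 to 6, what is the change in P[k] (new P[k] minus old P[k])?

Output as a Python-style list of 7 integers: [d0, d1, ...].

Answer: [0, 4, 4, 4, 4, 4, 4]

Derivation:
Element change: A[1] -3 -> 1, delta = 4
For k < 1: P[k] unchanged, delta_P[k] = 0
For k >= 1: P[k] shifts by exactly 4
Delta array: [0, 4, 4, 4, 4, 4, 4]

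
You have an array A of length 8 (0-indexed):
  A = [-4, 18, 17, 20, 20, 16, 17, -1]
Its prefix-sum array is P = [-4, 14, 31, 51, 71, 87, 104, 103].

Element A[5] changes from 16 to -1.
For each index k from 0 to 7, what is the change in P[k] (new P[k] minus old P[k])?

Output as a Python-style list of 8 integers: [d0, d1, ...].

Answer: [0, 0, 0, 0, 0, -17, -17, -17]

Derivation:
Element change: A[5] 16 -> -1, delta = -17
For k < 5: P[k] unchanged, delta_P[k] = 0
For k >= 5: P[k] shifts by exactly -17
Delta array: [0, 0, 0, 0, 0, -17, -17, -17]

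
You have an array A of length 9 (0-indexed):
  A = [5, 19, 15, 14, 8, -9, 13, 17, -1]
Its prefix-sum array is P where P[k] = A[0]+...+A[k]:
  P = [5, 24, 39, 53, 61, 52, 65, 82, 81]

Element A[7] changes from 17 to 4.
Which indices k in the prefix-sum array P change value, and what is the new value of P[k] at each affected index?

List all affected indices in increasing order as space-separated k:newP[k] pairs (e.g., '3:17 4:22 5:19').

P[k] = A[0] + ... + A[k]
P[k] includes A[7] iff k >= 7
Affected indices: 7, 8, ..., 8; delta = -13
  P[7]: 82 + -13 = 69
  P[8]: 81 + -13 = 68

Answer: 7:69 8:68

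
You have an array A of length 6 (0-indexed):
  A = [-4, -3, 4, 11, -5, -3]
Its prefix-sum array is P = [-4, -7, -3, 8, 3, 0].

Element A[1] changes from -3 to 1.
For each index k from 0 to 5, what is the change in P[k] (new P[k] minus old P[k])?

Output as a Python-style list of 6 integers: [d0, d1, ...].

Answer: [0, 4, 4, 4, 4, 4]

Derivation:
Element change: A[1] -3 -> 1, delta = 4
For k < 1: P[k] unchanged, delta_P[k] = 0
For k >= 1: P[k] shifts by exactly 4
Delta array: [0, 4, 4, 4, 4, 4]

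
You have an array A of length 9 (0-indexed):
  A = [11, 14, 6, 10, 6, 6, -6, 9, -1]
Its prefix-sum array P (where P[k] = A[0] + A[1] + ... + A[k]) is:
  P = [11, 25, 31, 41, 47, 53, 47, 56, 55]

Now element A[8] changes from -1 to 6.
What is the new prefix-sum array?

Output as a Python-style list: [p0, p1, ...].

Answer: [11, 25, 31, 41, 47, 53, 47, 56, 62]

Derivation:
Change: A[8] -1 -> 6, delta = 7
P[k] for k < 8: unchanged (A[8] not included)
P[k] for k >= 8: shift by delta = 7
  P[0] = 11 + 0 = 11
  P[1] = 25 + 0 = 25
  P[2] = 31 + 0 = 31
  P[3] = 41 + 0 = 41
  P[4] = 47 + 0 = 47
  P[5] = 53 + 0 = 53
  P[6] = 47 + 0 = 47
  P[7] = 56 + 0 = 56
  P[8] = 55 + 7 = 62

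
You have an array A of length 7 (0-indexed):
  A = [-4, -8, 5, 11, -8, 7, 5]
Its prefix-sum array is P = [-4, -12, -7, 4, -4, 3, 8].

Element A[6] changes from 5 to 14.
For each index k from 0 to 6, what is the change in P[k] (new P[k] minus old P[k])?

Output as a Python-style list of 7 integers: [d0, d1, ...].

Answer: [0, 0, 0, 0, 0, 0, 9]

Derivation:
Element change: A[6] 5 -> 14, delta = 9
For k < 6: P[k] unchanged, delta_P[k] = 0
For k >= 6: P[k] shifts by exactly 9
Delta array: [0, 0, 0, 0, 0, 0, 9]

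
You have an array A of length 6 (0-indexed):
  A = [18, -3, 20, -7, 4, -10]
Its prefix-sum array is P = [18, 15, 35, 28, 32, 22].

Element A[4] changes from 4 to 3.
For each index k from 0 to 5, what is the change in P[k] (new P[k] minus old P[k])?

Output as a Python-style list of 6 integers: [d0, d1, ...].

Answer: [0, 0, 0, 0, -1, -1]

Derivation:
Element change: A[4] 4 -> 3, delta = -1
For k < 4: P[k] unchanged, delta_P[k] = 0
For k >= 4: P[k] shifts by exactly -1
Delta array: [0, 0, 0, 0, -1, -1]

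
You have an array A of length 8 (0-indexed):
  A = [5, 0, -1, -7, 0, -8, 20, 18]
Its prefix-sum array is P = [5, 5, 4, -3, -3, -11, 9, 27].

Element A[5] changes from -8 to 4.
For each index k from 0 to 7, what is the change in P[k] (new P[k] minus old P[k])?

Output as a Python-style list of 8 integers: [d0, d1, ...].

Element change: A[5] -8 -> 4, delta = 12
For k < 5: P[k] unchanged, delta_P[k] = 0
For k >= 5: P[k] shifts by exactly 12
Delta array: [0, 0, 0, 0, 0, 12, 12, 12]

Answer: [0, 0, 0, 0, 0, 12, 12, 12]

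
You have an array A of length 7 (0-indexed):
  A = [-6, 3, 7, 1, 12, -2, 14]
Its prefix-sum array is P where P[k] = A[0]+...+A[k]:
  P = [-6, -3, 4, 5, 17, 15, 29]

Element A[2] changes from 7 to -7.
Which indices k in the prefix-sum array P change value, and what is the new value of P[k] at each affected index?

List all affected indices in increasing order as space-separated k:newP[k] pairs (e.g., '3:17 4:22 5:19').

P[k] = A[0] + ... + A[k]
P[k] includes A[2] iff k >= 2
Affected indices: 2, 3, ..., 6; delta = -14
  P[2]: 4 + -14 = -10
  P[3]: 5 + -14 = -9
  P[4]: 17 + -14 = 3
  P[5]: 15 + -14 = 1
  P[6]: 29 + -14 = 15

Answer: 2:-10 3:-9 4:3 5:1 6:15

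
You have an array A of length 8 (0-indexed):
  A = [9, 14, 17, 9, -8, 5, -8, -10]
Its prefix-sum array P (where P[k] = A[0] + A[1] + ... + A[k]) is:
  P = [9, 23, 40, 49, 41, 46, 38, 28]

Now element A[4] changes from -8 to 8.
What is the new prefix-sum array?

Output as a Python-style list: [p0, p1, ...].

Answer: [9, 23, 40, 49, 57, 62, 54, 44]

Derivation:
Change: A[4] -8 -> 8, delta = 16
P[k] for k < 4: unchanged (A[4] not included)
P[k] for k >= 4: shift by delta = 16
  P[0] = 9 + 0 = 9
  P[1] = 23 + 0 = 23
  P[2] = 40 + 0 = 40
  P[3] = 49 + 0 = 49
  P[4] = 41 + 16 = 57
  P[5] = 46 + 16 = 62
  P[6] = 38 + 16 = 54
  P[7] = 28 + 16 = 44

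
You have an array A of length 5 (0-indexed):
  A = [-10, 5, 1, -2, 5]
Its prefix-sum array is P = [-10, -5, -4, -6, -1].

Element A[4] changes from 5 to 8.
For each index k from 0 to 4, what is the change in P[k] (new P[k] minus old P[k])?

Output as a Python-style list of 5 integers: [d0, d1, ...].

Element change: A[4] 5 -> 8, delta = 3
For k < 4: P[k] unchanged, delta_P[k] = 0
For k >= 4: P[k] shifts by exactly 3
Delta array: [0, 0, 0, 0, 3]

Answer: [0, 0, 0, 0, 3]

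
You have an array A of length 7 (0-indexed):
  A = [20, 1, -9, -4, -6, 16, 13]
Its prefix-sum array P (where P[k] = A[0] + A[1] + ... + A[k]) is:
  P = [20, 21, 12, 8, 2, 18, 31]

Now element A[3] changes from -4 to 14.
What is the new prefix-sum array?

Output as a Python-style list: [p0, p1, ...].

Change: A[3] -4 -> 14, delta = 18
P[k] for k < 3: unchanged (A[3] not included)
P[k] for k >= 3: shift by delta = 18
  P[0] = 20 + 0 = 20
  P[1] = 21 + 0 = 21
  P[2] = 12 + 0 = 12
  P[3] = 8 + 18 = 26
  P[4] = 2 + 18 = 20
  P[5] = 18 + 18 = 36
  P[6] = 31 + 18 = 49

Answer: [20, 21, 12, 26, 20, 36, 49]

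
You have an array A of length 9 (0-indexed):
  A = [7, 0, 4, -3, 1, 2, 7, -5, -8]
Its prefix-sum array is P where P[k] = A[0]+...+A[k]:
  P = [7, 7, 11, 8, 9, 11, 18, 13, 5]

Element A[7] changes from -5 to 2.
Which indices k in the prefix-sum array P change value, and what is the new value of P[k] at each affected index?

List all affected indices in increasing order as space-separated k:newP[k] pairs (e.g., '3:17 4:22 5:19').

P[k] = A[0] + ... + A[k]
P[k] includes A[7] iff k >= 7
Affected indices: 7, 8, ..., 8; delta = 7
  P[7]: 13 + 7 = 20
  P[8]: 5 + 7 = 12

Answer: 7:20 8:12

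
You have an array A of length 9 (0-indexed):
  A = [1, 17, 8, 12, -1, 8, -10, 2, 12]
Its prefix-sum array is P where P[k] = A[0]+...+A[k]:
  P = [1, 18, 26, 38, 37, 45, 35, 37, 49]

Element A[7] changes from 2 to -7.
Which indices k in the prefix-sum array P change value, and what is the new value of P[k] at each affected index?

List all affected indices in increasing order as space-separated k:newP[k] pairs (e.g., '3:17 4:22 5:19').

P[k] = A[0] + ... + A[k]
P[k] includes A[7] iff k >= 7
Affected indices: 7, 8, ..., 8; delta = -9
  P[7]: 37 + -9 = 28
  P[8]: 49 + -9 = 40

Answer: 7:28 8:40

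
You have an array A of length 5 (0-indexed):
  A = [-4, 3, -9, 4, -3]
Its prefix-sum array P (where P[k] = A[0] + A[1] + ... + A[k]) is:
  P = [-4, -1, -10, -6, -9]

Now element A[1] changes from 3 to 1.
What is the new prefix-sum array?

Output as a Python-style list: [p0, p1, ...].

Answer: [-4, -3, -12, -8, -11]

Derivation:
Change: A[1] 3 -> 1, delta = -2
P[k] for k < 1: unchanged (A[1] not included)
P[k] for k >= 1: shift by delta = -2
  P[0] = -4 + 0 = -4
  P[1] = -1 + -2 = -3
  P[2] = -10 + -2 = -12
  P[3] = -6 + -2 = -8
  P[4] = -9 + -2 = -11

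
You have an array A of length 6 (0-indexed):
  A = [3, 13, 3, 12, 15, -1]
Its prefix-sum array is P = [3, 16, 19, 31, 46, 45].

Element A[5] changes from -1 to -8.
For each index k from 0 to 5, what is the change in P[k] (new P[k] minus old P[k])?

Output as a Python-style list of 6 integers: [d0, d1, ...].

Answer: [0, 0, 0, 0, 0, -7]

Derivation:
Element change: A[5] -1 -> -8, delta = -7
For k < 5: P[k] unchanged, delta_P[k] = 0
For k >= 5: P[k] shifts by exactly -7
Delta array: [0, 0, 0, 0, 0, -7]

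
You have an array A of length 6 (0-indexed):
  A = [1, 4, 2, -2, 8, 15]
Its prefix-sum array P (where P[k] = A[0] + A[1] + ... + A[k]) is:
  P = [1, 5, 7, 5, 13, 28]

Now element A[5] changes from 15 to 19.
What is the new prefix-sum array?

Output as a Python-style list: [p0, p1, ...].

Answer: [1, 5, 7, 5, 13, 32]

Derivation:
Change: A[5] 15 -> 19, delta = 4
P[k] for k < 5: unchanged (A[5] not included)
P[k] for k >= 5: shift by delta = 4
  P[0] = 1 + 0 = 1
  P[1] = 5 + 0 = 5
  P[2] = 7 + 0 = 7
  P[3] = 5 + 0 = 5
  P[4] = 13 + 0 = 13
  P[5] = 28 + 4 = 32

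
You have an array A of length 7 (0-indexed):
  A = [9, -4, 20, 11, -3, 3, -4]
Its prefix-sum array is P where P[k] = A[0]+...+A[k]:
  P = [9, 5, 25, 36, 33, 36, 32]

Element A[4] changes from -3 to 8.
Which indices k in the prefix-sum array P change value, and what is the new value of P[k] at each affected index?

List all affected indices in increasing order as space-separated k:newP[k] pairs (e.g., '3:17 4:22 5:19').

P[k] = A[0] + ... + A[k]
P[k] includes A[4] iff k >= 4
Affected indices: 4, 5, ..., 6; delta = 11
  P[4]: 33 + 11 = 44
  P[5]: 36 + 11 = 47
  P[6]: 32 + 11 = 43

Answer: 4:44 5:47 6:43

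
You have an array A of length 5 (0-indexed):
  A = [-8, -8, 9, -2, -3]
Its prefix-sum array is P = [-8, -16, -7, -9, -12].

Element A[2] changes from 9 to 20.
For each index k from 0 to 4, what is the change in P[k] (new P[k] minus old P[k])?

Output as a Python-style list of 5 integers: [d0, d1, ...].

Answer: [0, 0, 11, 11, 11]

Derivation:
Element change: A[2] 9 -> 20, delta = 11
For k < 2: P[k] unchanged, delta_P[k] = 0
For k >= 2: P[k] shifts by exactly 11
Delta array: [0, 0, 11, 11, 11]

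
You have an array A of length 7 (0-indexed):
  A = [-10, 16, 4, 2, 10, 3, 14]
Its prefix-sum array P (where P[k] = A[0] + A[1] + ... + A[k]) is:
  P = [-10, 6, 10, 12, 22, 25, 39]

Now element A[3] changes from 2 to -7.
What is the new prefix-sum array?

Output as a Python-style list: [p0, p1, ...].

Answer: [-10, 6, 10, 3, 13, 16, 30]

Derivation:
Change: A[3] 2 -> -7, delta = -9
P[k] for k < 3: unchanged (A[3] not included)
P[k] for k >= 3: shift by delta = -9
  P[0] = -10 + 0 = -10
  P[1] = 6 + 0 = 6
  P[2] = 10 + 0 = 10
  P[3] = 12 + -9 = 3
  P[4] = 22 + -9 = 13
  P[5] = 25 + -9 = 16
  P[6] = 39 + -9 = 30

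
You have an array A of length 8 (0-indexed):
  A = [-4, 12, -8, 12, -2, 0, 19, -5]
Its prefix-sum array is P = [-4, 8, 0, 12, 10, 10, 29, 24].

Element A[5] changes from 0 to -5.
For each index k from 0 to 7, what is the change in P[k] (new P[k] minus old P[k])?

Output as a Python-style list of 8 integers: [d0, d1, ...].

Answer: [0, 0, 0, 0, 0, -5, -5, -5]

Derivation:
Element change: A[5] 0 -> -5, delta = -5
For k < 5: P[k] unchanged, delta_P[k] = 0
For k >= 5: P[k] shifts by exactly -5
Delta array: [0, 0, 0, 0, 0, -5, -5, -5]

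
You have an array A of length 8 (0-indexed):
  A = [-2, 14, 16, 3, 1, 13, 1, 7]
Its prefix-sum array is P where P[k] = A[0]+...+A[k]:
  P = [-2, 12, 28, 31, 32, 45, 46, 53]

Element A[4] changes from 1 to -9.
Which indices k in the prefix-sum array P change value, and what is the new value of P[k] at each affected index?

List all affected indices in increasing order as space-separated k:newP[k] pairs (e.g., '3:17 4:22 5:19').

P[k] = A[0] + ... + A[k]
P[k] includes A[4] iff k >= 4
Affected indices: 4, 5, ..., 7; delta = -10
  P[4]: 32 + -10 = 22
  P[5]: 45 + -10 = 35
  P[6]: 46 + -10 = 36
  P[7]: 53 + -10 = 43

Answer: 4:22 5:35 6:36 7:43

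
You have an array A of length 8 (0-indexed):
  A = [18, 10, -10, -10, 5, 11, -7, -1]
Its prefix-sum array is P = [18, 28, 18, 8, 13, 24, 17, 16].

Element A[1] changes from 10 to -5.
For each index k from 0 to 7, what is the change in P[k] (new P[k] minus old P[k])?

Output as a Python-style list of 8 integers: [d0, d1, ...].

Element change: A[1] 10 -> -5, delta = -15
For k < 1: P[k] unchanged, delta_P[k] = 0
For k >= 1: P[k] shifts by exactly -15
Delta array: [0, -15, -15, -15, -15, -15, -15, -15]

Answer: [0, -15, -15, -15, -15, -15, -15, -15]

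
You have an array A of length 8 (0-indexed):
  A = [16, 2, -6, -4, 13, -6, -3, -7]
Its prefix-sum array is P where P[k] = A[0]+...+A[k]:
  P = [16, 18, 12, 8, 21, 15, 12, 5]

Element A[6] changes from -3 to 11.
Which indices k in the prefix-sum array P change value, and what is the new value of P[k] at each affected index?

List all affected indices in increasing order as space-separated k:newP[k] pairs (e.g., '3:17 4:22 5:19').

P[k] = A[0] + ... + A[k]
P[k] includes A[6] iff k >= 6
Affected indices: 6, 7, ..., 7; delta = 14
  P[6]: 12 + 14 = 26
  P[7]: 5 + 14 = 19

Answer: 6:26 7:19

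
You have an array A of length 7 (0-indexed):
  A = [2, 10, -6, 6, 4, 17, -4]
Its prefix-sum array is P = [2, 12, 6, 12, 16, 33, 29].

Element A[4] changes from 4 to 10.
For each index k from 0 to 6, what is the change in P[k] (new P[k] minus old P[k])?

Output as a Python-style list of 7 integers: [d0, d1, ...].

Element change: A[4] 4 -> 10, delta = 6
For k < 4: P[k] unchanged, delta_P[k] = 0
For k >= 4: P[k] shifts by exactly 6
Delta array: [0, 0, 0, 0, 6, 6, 6]

Answer: [0, 0, 0, 0, 6, 6, 6]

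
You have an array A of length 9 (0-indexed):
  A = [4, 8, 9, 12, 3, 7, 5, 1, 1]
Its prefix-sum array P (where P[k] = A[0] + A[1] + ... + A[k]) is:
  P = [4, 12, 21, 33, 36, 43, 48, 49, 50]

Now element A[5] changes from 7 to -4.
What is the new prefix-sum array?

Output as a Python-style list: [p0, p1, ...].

Answer: [4, 12, 21, 33, 36, 32, 37, 38, 39]

Derivation:
Change: A[5] 7 -> -4, delta = -11
P[k] for k < 5: unchanged (A[5] not included)
P[k] for k >= 5: shift by delta = -11
  P[0] = 4 + 0 = 4
  P[1] = 12 + 0 = 12
  P[2] = 21 + 0 = 21
  P[3] = 33 + 0 = 33
  P[4] = 36 + 0 = 36
  P[5] = 43 + -11 = 32
  P[6] = 48 + -11 = 37
  P[7] = 49 + -11 = 38
  P[8] = 50 + -11 = 39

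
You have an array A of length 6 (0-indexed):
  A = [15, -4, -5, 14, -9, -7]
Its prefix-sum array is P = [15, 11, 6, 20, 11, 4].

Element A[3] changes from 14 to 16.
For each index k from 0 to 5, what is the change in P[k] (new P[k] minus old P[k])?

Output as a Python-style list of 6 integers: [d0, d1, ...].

Element change: A[3] 14 -> 16, delta = 2
For k < 3: P[k] unchanged, delta_P[k] = 0
For k >= 3: P[k] shifts by exactly 2
Delta array: [0, 0, 0, 2, 2, 2]

Answer: [0, 0, 0, 2, 2, 2]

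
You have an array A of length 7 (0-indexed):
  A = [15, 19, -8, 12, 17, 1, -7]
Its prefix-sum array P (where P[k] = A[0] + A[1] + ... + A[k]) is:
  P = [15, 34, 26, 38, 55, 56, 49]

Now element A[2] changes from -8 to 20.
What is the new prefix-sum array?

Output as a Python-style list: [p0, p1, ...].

Change: A[2] -8 -> 20, delta = 28
P[k] for k < 2: unchanged (A[2] not included)
P[k] for k >= 2: shift by delta = 28
  P[0] = 15 + 0 = 15
  P[1] = 34 + 0 = 34
  P[2] = 26 + 28 = 54
  P[3] = 38 + 28 = 66
  P[4] = 55 + 28 = 83
  P[5] = 56 + 28 = 84
  P[6] = 49 + 28 = 77

Answer: [15, 34, 54, 66, 83, 84, 77]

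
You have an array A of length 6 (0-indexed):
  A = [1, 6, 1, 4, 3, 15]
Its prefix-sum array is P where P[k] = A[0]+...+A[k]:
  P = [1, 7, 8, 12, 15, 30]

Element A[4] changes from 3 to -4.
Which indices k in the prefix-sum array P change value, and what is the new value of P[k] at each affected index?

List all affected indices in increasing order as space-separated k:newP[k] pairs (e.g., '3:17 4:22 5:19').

P[k] = A[0] + ... + A[k]
P[k] includes A[4] iff k >= 4
Affected indices: 4, 5, ..., 5; delta = -7
  P[4]: 15 + -7 = 8
  P[5]: 30 + -7 = 23

Answer: 4:8 5:23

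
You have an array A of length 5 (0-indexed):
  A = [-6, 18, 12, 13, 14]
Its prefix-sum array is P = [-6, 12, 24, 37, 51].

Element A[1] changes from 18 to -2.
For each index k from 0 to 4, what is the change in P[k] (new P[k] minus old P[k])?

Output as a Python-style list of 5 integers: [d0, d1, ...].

Element change: A[1] 18 -> -2, delta = -20
For k < 1: P[k] unchanged, delta_P[k] = 0
For k >= 1: P[k] shifts by exactly -20
Delta array: [0, -20, -20, -20, -20]

Answer: [0, -20, -20, -20, -20]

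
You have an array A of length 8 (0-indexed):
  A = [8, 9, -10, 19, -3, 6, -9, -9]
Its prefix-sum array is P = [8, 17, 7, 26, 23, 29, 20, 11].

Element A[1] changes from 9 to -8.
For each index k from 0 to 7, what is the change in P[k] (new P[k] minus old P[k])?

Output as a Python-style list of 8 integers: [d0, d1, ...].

Answer: [0, -17, -17, -17, -17, -17, -17, -17]

Derivation:
Element change: A[1] 9 -> -8, delta = -17
For k < 1: P[k] unchanged, delta_P[k] = 0
For k >= 1: P[k] shifts by exactly -17
Delta array: [0, -17, -17, -17, -17, -17, -17, -17]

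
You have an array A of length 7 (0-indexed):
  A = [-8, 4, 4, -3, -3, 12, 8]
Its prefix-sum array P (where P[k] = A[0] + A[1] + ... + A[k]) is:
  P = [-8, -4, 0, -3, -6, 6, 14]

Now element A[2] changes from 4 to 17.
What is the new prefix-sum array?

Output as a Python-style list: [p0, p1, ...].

Answer: [-8, -4, 13, 10, 7, 19, 27]

Derivation:
Change: A[2] 4 -> 17, delta = 13
P[k] for k < 2: unchanged (A[2] not included)
P[k] for k >= 2: shift by delta = 13
  P[0] = -8 + 0 = -8
  P[1] = -4 + 0 = -4
  P[2] = 0 + 13 = 13
  P[3] = -3 + 13 = 10
  P[4] = -6 + 13 = 7
  P[5] = 6 + 13 = 19
  P[6] = 14 + 13 = 27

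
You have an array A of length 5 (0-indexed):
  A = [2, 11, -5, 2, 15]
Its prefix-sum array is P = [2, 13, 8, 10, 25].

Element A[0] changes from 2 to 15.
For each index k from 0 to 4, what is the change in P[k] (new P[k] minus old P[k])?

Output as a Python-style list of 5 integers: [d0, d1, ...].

Answer: [13, 13, 13, 13, 13]

Derivation:
Element change: A[0] 2 -> 15, delta = 13
For k < 0: P[k] unchanged, delta_P[k] = 0
For k >= 0: P[k] shifts by exactly 13
Delta array: [13, 13, 13, 13, 13]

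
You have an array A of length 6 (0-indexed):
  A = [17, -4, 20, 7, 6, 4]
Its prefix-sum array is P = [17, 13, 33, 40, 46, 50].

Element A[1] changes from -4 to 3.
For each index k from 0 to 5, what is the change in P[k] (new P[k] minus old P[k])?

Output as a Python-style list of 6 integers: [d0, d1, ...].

Element change: A[1] -4 -> 3, delta = 7
For k < 1: P[k] unchanged, delta_P[k] = 0
For k >= 1: P[k] shifts by exactly 7
Delta array: [0, 7, 7, 7, 7, 7]

Answer: [0, 7, 7, 7, 7, 7]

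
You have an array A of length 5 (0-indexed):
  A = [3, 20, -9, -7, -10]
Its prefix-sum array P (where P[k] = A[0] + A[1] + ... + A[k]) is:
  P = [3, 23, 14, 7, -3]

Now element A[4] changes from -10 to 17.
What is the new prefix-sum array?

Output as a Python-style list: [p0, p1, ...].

Change: A[4] -10 -> 17, delta = 27
P[k] for k < 4: unchanged (A[4] not included)
P[k] for k >= 4: shift by delta = 27
  P[0] = 3 + 0 = 3
  P[1] = 23 + 0 = 23
  P[2] = 14 + 0 = 14
  P[3] = 7 + 0 = 7
  P[4] = -3 + 27 = 24

Answer: [3, 23, 14, 7, 24]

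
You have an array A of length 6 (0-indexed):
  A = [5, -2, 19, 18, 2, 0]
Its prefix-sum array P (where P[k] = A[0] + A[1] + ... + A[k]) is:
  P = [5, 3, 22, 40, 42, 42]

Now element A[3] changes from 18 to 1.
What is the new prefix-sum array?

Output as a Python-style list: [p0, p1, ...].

Change: A[3] 18 -> 1, delta = -17
P[k] for k < 3: unchanged (A[3] not included)
P[k] for k >= 3: shift by delta = -17
  P[0] = 5 + 0 = 5
  P[1] = 3 + 0 = 3
  P[2] = 22 + 0 = 22
  P[3] = 40 + -17 = 23
  P[4] = 42 + -17 = 25
  P[5] = 42 + -17 = 25

Answer: [5, 3, 22, 23, 25, 25]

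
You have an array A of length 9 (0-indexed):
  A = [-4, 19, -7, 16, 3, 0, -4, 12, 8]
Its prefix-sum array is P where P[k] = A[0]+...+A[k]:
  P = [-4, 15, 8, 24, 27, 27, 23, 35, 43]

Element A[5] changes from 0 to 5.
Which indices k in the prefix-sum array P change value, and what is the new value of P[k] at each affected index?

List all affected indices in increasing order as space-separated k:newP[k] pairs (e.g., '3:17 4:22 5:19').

P[k] = A[0] + ... + A[k]
P[k] includes A[5] iff k >= 5
Affected indices: 5, 6, ..., 8; delta = 5
  P[5]: 27 + 5 = 32
  P[6]: 23 + 5 = 28
  P[7]: 35 + 5 = 40
  P[8]: 43 + 5 = 48

Answer: 5:32 6:28 7:40 8:48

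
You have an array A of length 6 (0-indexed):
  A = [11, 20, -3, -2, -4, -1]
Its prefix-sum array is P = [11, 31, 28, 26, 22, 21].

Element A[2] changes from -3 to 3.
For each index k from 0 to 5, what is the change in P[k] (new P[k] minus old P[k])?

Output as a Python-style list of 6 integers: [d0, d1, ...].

Answer: [0, 0, 6, 6, 6, 6]

Derivation:
Element change: A[2] -3 -> 3, delta = 6
For k < 2: P[k] unchanged, delta_P[k] = 0
For k >= 2: P[k] shifts by exactly 6
Delta array: [0, 0, 6, 6, 6, 6]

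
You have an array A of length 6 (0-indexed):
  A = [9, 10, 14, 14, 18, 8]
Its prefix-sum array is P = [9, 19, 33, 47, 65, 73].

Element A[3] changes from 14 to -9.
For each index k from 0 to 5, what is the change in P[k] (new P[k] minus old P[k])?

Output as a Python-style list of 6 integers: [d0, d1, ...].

Answer: [0, 0, 0, -23, -23, -23]

Derivation:
Element change: A[3] 14 -> -9, delta = -23
For k < 3: P[k] unchanged, delta_P[k] = 0
For k >= 3: P[k] shifts by exactly -23
Delta array: [0, 0, 0, -23, -23, -23]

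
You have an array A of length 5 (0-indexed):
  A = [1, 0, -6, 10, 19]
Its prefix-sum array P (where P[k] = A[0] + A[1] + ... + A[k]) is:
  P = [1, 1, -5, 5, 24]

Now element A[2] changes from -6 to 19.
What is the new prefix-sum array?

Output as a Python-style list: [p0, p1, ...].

Change: A[2] -6 -> 19, delta = 25
P[k] for k < 2: unchanged (A[2] not included)
P[k] for k >= 2: shift by delta = 25
  P[0] = 1 + 0 = 1
  P[1] = 1 + 0 = 1
  P[2] = -5 + 25 = 20
  P[3] = 5 + 25 = 30
  P[4] = 24 + 25 = 49

Answer: [1, 1, 20, 30, 49]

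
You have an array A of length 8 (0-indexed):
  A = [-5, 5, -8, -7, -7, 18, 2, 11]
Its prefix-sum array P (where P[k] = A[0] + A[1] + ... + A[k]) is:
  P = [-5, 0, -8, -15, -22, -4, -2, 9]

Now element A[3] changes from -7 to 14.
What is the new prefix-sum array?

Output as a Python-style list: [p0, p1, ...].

Change: A[3] -7 -> 14, delta = 21
P[k] for k < 3: unchanged (A[3] not included)
P[k] for k >= 3: shift by delta = 21
  P[0] = -5 + 0 = -5
  P[1] = 0 + 0 = 0
  P[2] = -8 + 0 = -8
  P[3] = -15 + 21 = 6
  P[4] = -22 + 21 = -1
  P[5] = -4 + 21 = 17
  P[6] = -2 + 21 = 19
  P[7] = 9 + 21 = 30

Answer: [-5, 0, -8, 6, -1, 17, 19, 30]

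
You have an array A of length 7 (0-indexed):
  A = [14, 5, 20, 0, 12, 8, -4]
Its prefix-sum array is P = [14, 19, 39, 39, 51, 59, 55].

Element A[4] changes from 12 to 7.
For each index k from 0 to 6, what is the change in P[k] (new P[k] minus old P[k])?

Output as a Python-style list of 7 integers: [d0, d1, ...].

Element change: A[4] 12 -> 7, delta = -5
For k < 4: P[k] unchanged, delta_P[k] = 0
For k >= 4: P[k] shifts by exactly -5
Delta array: [0, 0, 0, 0, -5, -5, -5]

Answer: [0, 0, 0, 0, -5, -5, -5]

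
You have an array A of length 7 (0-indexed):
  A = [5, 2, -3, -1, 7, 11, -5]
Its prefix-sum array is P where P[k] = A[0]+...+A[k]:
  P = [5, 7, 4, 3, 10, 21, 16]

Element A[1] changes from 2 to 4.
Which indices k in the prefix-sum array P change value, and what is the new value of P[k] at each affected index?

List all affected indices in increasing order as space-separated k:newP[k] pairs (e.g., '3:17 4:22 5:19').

P[k] = A[0] + ... + A[k]
P[k] includes A[1] iff k >= 1
Affected indices: 1, 2, ..., 6; delta = 2
  P[1]: 7 + 2 = 9
  P[2]: 4 + 2 = 6
  P[3]: 3 + 2 = 5
  P[4]: 10 + 2 = 12
  P[5]: 21 + 2 = 23
  P[6]: 16 + 2 = 18

Answer: 1:9 2:6 3:5 4:12 5:23 6:18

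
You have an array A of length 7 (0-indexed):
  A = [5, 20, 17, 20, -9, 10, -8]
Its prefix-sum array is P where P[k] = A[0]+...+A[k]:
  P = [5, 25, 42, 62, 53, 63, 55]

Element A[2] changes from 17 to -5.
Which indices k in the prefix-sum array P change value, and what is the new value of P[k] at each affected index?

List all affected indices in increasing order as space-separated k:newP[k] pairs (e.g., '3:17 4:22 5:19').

Answer: 2:20 3:40 4:31 5:41 6:33

Derivation:
P[k] = A[0] + ... + A[k]
P[k] includes A[2] iff k >= 2
Affected indices: 2, 3, ..., 6; delta = -22
  P[2]: 42 + -22 = 20
  P[3]: 62 + -22 = 40
  P[4]: 53 + -22 = 31
  P[5]: 63 + -22 = 41
  P[6]: 55 + -22 = 33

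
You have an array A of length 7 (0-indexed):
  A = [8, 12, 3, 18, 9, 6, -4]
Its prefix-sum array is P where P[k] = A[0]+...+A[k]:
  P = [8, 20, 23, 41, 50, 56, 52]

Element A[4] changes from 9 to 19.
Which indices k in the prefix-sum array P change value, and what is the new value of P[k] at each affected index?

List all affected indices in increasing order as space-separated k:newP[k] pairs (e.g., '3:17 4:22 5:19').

Answer: 4:60 5:66 6:62

Derivation:
P[k] = A[0] + ... + A[k]
P[k] includes A[4] iff k >= 4
Affected indices: 4, 5, ..., 6; delta = 10
  P[4]: 50 + 10 = 60
  P[5]: 56 + 10 = 66
  P[6]: 52 + 10 = 62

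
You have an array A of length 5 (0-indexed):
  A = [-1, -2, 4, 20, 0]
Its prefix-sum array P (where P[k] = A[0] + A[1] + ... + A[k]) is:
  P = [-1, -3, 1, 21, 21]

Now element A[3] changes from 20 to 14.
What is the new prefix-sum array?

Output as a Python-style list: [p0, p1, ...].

Answer: [-1, -3, 1, 15, 15]

Derivation:
Change: A[3] 20 -> 14, delta = -6
P[k] for k < 3: unchanged (A[3] not included)
P[k] for k >= 3: shift by delta = -6
  P[0] = -1 + 0 = -1
  P[1] = -3 + 0 = -3
  P[2] = 1 + 0 = 1
  P[3] = 21 + -6 = 15
  P[4] = 21 + -6 = 15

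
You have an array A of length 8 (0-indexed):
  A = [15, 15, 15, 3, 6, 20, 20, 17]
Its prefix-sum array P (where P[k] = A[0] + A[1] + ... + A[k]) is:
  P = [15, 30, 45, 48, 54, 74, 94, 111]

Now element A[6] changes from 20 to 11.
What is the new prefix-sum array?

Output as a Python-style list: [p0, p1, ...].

Answer: [15, 30, 45, 48, 54, 74, 85, 102]

Derivation:
Change: A[6] 20 -> 11, delta = -9
P[k] for k < 6: unchanged (A[6] not included)
P[k] for k >= 6: shift by delta = -9
  P[0] = 15 + 0 = 15
  P[1] = 30 + 0 = 30
  P[2] = 45 + 0 = 45
  P[3] = 48 + 0 = 48
  P[4] = 54 + 0 = 54
  P[5] = 74 + 0 = 74
  P[6] = 94 + -9 = 85
  P[7] = 111 + -9 = 102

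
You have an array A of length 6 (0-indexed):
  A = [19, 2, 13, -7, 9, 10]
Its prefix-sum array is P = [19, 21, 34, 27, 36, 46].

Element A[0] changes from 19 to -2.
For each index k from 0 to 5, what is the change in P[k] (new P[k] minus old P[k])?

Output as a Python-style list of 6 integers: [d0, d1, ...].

Element change: A[0] 19 -> -2, delta = -21
For k < 0: P[k] unchanged, delta_P[k] = 0
For k >= 0: P[k] shifts by exactly -21
Delta array: [-21, -21, -21, -21, -21, -21]

Answer: [-21, -21, -21, -21, -21, -21]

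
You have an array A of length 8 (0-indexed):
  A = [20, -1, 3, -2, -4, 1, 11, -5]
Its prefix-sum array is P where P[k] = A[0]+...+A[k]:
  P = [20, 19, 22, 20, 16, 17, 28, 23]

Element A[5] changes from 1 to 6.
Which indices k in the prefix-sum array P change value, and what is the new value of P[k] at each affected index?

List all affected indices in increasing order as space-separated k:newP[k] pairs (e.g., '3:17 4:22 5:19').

P[k] = A[0] + ... + A[k]
P[k] includes A[5] iff k >= 5
Affected indices: 5, 6, ..., 7; delta = 5
  P[5]: 17 + 5 = 22
  P[6]: 28 + 5 = 33
  P[7]: 23 + 5 = 28

Answer: 5:22 6:33 7:28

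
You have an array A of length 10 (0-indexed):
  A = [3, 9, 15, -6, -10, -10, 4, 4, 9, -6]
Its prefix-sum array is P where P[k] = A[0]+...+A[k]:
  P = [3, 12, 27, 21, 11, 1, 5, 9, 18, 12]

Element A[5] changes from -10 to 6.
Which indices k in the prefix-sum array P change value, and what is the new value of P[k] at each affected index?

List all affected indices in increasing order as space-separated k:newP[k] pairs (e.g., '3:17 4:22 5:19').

Answer: 5:17 6:21 7:25 8:34 9:28

Derivation:
P[k] = A[0] + ... + A[k]
P[k] includes A[5] iff k >= 5
Affected indices: 5, 6, ..., 9; delta = 16
  P[5]: 1 + 16 = 17
  P[6]: 5 + 16 = 21
  P[7]: 9 + 16 = 25
  P[8]: 18 + 16 = 34
  P[9]: 12 + 16 = 28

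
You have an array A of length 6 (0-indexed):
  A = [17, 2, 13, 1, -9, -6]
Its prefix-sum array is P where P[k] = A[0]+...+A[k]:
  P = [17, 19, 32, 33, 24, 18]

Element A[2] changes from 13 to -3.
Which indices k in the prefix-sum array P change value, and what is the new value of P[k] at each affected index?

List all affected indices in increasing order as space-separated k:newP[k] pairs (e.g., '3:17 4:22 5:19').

P[k] = A[0] + ... + A[k]
P[k] includes A[2] iff k >= 2
Affected indices: 2, 3, ..., 5; delta = -16
  P[2]: 32 + -16 = 16
  P[3]: 33 + -16 = 17
  P[4]: 24 + -16 = 8
  P[5]: 18 + -16 = 2

Answer: 2:16 3:17 4:8 5:2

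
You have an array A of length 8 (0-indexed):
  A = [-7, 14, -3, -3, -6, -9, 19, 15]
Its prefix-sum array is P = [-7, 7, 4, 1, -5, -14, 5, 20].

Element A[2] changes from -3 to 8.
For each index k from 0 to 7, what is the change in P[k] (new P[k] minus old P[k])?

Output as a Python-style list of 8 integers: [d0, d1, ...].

Answer: [0, 0, 11, 11, 11, 11, 11, 11]

Derivation:
Element change: A[2] -3 -> 8, delta = 11
For k < 2: P[k] unchanged, delta_P[k] = 0
For k >= 2: P[k] shifts by exactly 11
Delta array: [0, 0, 11, 11, 11, 11, 11, 11]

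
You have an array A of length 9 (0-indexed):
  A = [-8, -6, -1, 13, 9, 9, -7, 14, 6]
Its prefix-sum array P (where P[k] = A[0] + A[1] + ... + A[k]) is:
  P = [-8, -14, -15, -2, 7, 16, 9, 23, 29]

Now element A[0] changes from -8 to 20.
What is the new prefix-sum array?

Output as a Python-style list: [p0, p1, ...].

Change: A[0] -8 -> 20, delta = 28
P[k] for k < 0: unchanged (A[0] not included)
P[k] for k >= 0: shift by delta = 28
  P[0] = -8 + 28 = 20
  P[1] = -14 + 28 = 14
  P[2] = -15 + 28 = 13
  P[3] = -2 + 28 = 26
  P[4] = 7 + 28 = 35
  P[5] = 16 + 28 = 44
  P[6] = 9 + 28 = 37
  P[7] = 23 + 28 = 51
  P[8] = 29 + 28 = 57

Answer: [20, 14, 13, 26, 35, 44, 37, 51, 57]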